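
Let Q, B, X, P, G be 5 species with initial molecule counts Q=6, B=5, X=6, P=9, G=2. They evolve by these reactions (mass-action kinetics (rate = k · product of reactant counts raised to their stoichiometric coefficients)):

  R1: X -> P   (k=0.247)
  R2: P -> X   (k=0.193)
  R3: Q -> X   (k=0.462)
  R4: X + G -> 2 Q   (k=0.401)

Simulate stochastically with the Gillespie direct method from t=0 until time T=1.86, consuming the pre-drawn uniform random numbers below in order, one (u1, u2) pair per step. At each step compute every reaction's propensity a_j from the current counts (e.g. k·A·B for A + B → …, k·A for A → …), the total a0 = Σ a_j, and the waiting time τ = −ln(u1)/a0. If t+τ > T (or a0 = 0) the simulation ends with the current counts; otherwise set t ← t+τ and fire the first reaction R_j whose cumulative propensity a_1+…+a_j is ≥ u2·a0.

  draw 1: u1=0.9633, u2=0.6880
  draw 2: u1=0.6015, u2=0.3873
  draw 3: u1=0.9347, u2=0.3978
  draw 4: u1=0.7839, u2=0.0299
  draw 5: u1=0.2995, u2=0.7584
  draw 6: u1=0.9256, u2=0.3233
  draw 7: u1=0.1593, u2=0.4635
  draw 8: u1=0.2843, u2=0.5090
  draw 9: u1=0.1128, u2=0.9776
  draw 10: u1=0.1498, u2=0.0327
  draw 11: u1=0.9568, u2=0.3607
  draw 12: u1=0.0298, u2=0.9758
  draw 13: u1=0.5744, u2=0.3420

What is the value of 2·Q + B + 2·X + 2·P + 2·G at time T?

Check how each reaction changes W = 2·Q + B + 2·X + 2·P + 2·G (weight of products minus weight of reactants):
R1: X -> P: (2·1) − (2·1) = 2 − 2 = 0
R2: P -> X: (2·1) − (2·1) = 2 − 2 = 0
R3: Q -> X: (2·1) − (2·1) = 2 − 2 = 0
R4: X + G -> 2 Q: (2·2) − (2·1 + 2·1) = 4 − 4 = 0
Every reaction leaves W unchanged, so W is conserved and no simulation is needed: W(T) = W(0) = 2·6 + 5 + 2·6 + 2·9 + 2·2 = 51

Value at T = 51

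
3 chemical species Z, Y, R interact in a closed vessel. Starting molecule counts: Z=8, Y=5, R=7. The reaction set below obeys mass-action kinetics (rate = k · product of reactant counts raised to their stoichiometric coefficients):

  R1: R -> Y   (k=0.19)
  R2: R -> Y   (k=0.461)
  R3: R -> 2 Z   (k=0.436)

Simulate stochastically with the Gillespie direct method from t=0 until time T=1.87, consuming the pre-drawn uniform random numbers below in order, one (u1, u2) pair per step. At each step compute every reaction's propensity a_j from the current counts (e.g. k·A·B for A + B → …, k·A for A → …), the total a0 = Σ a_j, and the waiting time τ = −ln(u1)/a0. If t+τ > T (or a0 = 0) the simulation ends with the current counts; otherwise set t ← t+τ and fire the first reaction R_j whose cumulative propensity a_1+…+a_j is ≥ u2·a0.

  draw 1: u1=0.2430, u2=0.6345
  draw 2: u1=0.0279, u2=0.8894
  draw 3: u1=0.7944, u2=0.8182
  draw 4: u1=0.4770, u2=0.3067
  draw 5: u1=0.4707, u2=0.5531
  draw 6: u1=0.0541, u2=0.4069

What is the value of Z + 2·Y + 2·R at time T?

Value at T = 32

Check how each reaction changes W = Z + 2·Y + 2·R (weight of products minus weight of reactants):
R1: R -> Y: (2·1) − (2·1) = 2 − 2 = 0
R2: R -> Y: (2·1) − (2·1) = 2 − 2 = 0
R3: R -> 2 Z: (1·2) − (2·1) = 2 − 2 = 0
Every reaction leaves W unchanged, so W is conserved and no simulation is needed: W(T) = W(0) = 8 + 2·5 + 2·7 = 32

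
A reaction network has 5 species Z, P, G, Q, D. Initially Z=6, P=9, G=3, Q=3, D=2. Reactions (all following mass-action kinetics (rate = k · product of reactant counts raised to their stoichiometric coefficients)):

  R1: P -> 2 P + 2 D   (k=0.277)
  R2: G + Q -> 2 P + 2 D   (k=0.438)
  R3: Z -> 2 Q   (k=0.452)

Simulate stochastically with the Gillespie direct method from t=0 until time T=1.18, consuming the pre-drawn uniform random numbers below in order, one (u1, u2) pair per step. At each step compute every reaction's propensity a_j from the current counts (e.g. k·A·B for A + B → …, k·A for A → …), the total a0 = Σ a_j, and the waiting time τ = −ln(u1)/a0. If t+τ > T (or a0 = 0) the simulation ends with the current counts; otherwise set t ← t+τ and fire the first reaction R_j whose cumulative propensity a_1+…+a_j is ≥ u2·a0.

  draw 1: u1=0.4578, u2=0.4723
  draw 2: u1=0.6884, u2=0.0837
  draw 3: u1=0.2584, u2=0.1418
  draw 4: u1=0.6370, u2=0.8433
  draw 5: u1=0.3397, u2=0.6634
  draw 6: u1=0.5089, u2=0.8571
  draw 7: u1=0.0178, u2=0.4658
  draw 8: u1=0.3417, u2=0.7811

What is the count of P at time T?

P at T = 16

t=0.000: Z=6 P=9 G=3 Q=3 D=2
Draw 1: a1=2.493, a2=3.942, a3=2.712, a0=9.147; τ=−ln(0.4578)/9.147=0.085 → t=0.085; u2·a0=0.4723·9.147=4.320; a1=2.493 < 4.320 ≤ a1+a2=6.435 → R2 fires; Z=6 P=11 G=2 Q=2 D=4
Draw 2: a1=3.047, a2=1.752, a3=2.712, a0=7.511; τ=−ln(0.6884)/7.511=0.050 → t=0.135; u2·a0=0.0837·7.511=0.629 ≤ a1=3.047 → R1 fires; Z=6 P=12 G=2 Q=2 D=6
Draw 3: a1=3.324, a2=1.752, a3=2.712, a0=7.788; τ=−ln(0.2584)/7.788=0.174 → t=0.309; u2·a0=0.1418·7.788=1.104 ≤ a1=3.324 → R1 fires; Z=6 P=13 G=2 Q=2 D=8
Draw 4: a1=3.601, a2=1.752, a3=2.712, a0=8.065; τ=−ln(0.6370)/8.065=0.056 → t=0.365; u2·a0=0.8433·8.065=6.801; a1+a2=5.353 < 6.801 ≤ a1+…+a3=8.065 → R3 fires; Z=5 P=13 G=2 Q=4 D=8
Draw 5: a1=3.601, a2=3.504, a3=2.260, a0=9.365; τ=−ln(0.3397)/9.365=0.115 → t=0.480; u2·a0=0.6634·9.365=6.213; a1=3.601 < 6.213 ≤ a1+a2=7.105 → R2 fires; Z=5 P=15 G=1 Q=3 D=10
Draw 6: a1=4.155, a2=1.314, a3=2.260, a0=7.729; τ=−ln(0.5089)/7.729=0.087 → t=0.567; u2·a0=0.8571·7.729=6.625; a1+a2=5.469 < 6.625 ≤ a1+…+a3=7.729 → R3 fires; Z=4 P=15 G=1 Q=5 D=10
Draw 7: a1=4.155, a2=2.190, a3=1.808, a0=8.153; τ=−ln(0.0178)/8.153=0.494 → t=1.062; u2·a0=0.4658·8.153=3.798 ≤ a1=4.155 → R1 fires; Z=4 P=16 G=1 Q=5 D=12
Draw 8: a1=4.432, a2=2.190, a3=1.808, a0=8.430; τ=−ln(0.3417)/8.430=0.127 → t=1.189 > T=1.18: stop.
Read off P at T=1.18: 16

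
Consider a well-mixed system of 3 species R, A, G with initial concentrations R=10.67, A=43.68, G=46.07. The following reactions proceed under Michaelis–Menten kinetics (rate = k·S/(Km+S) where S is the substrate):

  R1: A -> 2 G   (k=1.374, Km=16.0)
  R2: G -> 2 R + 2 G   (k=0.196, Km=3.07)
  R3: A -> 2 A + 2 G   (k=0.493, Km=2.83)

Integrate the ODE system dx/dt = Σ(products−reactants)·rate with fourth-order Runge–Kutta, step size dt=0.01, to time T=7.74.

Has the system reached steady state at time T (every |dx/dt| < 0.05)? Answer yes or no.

Steady state at T: no

RK4 with dt=0.01: 774 steps to T=7.74. Trajectory (selected grid times):
t=0.00: R=10.67 A=43.68 G=46.07
t=0.86: R=10.99 A=43.21 G=48.75
t=1.72: R=11.30 A=42.75 G=51.43
t=2.58: R=11.62 A=42.29 G=54.10
t=3.44: R=11.94 A=41.83 G=56.77
t=4.30: R=12.26 A=41.37 G=59.43
t=5.16: R=12.58 A=40.92 G=62.08
t=6.02: R=12.90 A=40.47 G=64.73
t=6.88: R=13.23 A=40.02 G=67.38
t=7.74: R=13.55 A=39.57 G=70.02
Rates at T: R1=0.9784, R2=0.1878, R3=0.4601
dx/dt at T (Σ net stoichiometry × rate): R=+0.3755, A=-0.5183, G=+3.0648
Largest |dx/dt| is |+3.0648| (G) ≥ 0.05 → not steady.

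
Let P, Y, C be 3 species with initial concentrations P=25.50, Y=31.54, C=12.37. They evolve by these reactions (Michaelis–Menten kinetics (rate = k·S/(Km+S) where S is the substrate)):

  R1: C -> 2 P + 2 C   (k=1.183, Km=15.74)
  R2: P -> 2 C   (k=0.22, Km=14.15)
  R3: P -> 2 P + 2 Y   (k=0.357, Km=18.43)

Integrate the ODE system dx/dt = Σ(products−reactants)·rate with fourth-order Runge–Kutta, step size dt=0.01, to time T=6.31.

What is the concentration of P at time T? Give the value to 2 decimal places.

P at T = 33.22

RK4 with dt=0.01: 631 steps to T=6.31. Trajectory (selected grid times):
t=0.00: P=25.50 Y=31.54 C=12.37
t=0.70: P=26.28 Y=31.83 C=12.94
t=1.40: P=27.09 Y=32.13 C=13.52
t=2.10: P=27.91 Y=32.43 C=14.11
t=2.80: P=28.75 Y=32.73 C=14.71
t=3.51: P=29.62 Y=33.04 C=15.33
t=4.21: P=30.50 Y=33.35 C=15.95
t=4.91: P=31.39 Y=33.66 C=16.58
t=5.61: P=32.30 Y=33.98 C=17.23
t=6.31: P=33.22 Y=34.30 C=17.88
Read off P at T=6.31: 33.22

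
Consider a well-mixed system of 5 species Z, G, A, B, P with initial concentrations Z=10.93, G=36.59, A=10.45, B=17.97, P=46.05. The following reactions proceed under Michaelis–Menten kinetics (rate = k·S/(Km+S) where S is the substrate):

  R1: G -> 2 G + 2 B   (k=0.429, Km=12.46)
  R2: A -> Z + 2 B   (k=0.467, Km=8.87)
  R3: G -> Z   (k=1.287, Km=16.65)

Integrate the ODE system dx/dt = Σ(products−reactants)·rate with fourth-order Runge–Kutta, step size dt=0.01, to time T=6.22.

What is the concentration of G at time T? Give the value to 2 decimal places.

RK4 with dt=0.01: 622 steps to T=6.22. Trajectory (selected grid times):
t=0.00: Z=10.93 G=36.59 A=10.45 B=17.97 P=46.05
t=0.69: Z=11.71 G=36.20 A=10.28 B=18.76 P=46.05
t=1.38: Z=12.49 G=35.81 A=10.10 B=19.54 P=46.05
t=2.07: Z=13.27 G=35.43 A=9.93 B=20.32 P=46.05
t=2.76: Z=14.04 G=35.04 A=9.76 B=21.10 P=46.05
t=3.46: Z=14.82 G=34.66 A=9.59 B=21.88 P=46.05
t=4.15: Z=15.59 G=34.27 A=9.43 B=22.65 P=46.05
t=4.84: Z=16.35 G=33.89 A=9.26 B=23.42 P=46.05
t=5.53: Z=17.11 G=33.52 A=9.10 B=24.18 P=46.05
t=6.22: Z=17.86 G=33.14 A=8.93 B=24.93 P=46.05
Read off G at T=6.22: 33.14

G at T = 33.14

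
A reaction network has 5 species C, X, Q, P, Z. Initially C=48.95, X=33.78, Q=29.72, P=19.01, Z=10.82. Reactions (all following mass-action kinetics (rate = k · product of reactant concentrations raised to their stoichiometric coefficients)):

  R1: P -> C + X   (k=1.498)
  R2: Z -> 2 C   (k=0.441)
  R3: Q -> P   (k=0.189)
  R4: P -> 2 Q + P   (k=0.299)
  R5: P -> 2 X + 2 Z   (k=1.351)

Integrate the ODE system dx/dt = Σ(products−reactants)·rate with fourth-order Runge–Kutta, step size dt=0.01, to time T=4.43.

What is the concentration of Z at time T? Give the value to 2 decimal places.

Z at T = 12.29

RK4 with dt=0.01: 443 steps to T=4.43. Trajectory (selected grid times):
t=0.00: C=48.95 X=33.78 Q=29.72 P=19.01 Z=10.82
t=0.49: C=64.86 X=56.77 Q=30.19 P=6.22 Z=21.75
t=0.98: C=77.71 X=65.54 Q=28.71 P=3.00 Z=22.53
t=1.48: C=89.20 X=70.72 Q=26.82 P=2.11 Z=21.05
t=1.97: C=99.33 X=74.71 Q=24.99 P=1.80 Z=19.26
t=2.46: C=108.54 X=78.24 Q=23.26 P=1.64 Z=17.56
t=2.95: C=116.95 X=81.49 Q=21.64 P=1.52 Z=16.02
t=3.45: C=124.80 X=84.56 Q=20.11 P=1.41 Z=14.62
t=3.94: C=131.84 X=87.35 Q=18.71 P=1.31 Z=13.39
t=4.43: C=138.31 X=89.95 Q=17.41 P=1.22 Z=12.29
Read off Z at T=4.43: 12.29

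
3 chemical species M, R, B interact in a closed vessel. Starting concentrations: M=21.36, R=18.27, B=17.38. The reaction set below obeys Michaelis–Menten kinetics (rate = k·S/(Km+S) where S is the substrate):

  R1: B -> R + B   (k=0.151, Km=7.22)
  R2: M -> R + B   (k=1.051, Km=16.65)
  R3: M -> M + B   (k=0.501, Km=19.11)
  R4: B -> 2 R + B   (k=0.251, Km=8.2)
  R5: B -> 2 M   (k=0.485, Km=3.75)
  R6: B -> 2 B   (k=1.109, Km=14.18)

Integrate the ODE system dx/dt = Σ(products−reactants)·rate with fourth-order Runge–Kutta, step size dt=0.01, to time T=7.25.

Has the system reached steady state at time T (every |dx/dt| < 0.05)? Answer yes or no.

Steady state at T: no

RK4 with dt=0.01: 725 steps to T=7.25. Trajectory (selected grid times):
t=0.00: M=21.36 R=18.27 B=17.38
t=0.81: M=21.53 R=19.11 B=18.25
t=1.61: M=21.70 R=19.96 B=19.12
t=2.42: M=21.88 R=20.81 B=20.01
t=3.22: M=22.06 R=21.67 B=20.90
t=4.03: M=22.24 R=22.54 B=21.81
t=4.83: M=22.42 R=23.41 B=22.71
t=5.64: M=22.61 R=24.29 B=23.64
t=6.44: M=22.79 R=25.17 B=24.57
t=7.25: M=22.98 R=26.06 B=25.51
Rates at T: R1=0.1177, R2=0.6095, R3=0.2736, R4=0.1899, R5=0.4228, R6=0.7128
dx/dt at T (Σ net stoichiometry × rate): M=+0.2362, R=+1.1071, B=+1.1730
Largest |dx/dt| is |+1.1730| (B) ≥ 0.05 → not steady.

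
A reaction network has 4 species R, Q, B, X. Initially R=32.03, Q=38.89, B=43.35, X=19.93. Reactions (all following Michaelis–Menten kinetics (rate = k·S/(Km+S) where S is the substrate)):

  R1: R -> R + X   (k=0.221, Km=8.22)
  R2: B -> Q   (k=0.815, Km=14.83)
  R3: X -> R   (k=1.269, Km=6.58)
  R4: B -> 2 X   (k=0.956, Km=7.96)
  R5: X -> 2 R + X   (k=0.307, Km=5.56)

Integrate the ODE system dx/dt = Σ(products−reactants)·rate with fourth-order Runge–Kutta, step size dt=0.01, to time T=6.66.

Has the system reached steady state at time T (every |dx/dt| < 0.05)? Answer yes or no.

Steady state at T: no

RK4 with dt=0.01: 666 steps to T=6.66. Trajectory (selected grid times):
t=0.00: R=32.03 Q=38.89 B=43.35 X=19.93
t=0.74: R=33.10 Q=39.34 B=42.31 X=20.55
t=1.48: R=34.17 Q=39.78 B=41.27 X=21.15
t=2.22: R=35.25 Q=40.23 B=40.23 X=21.75
t=2.96: R=36.33 Q=40.66 B=39.20 X=22.34
t=3.70: R=37.43 Q=41.10 B=38.18 X=22.92
t=4.44: R=38.52 Q=41.53 B=37.16 X=23.49
t=5.18: R=39.63 Q=41.96 B=36.15 X=24.05
t=5.92: R=40.74 Q=42.39 B=35.15 X=24.60
t=6.66: R=41.85 Q=42.81 B=34.15 X=25.15
Rates at T: R1=0.1847, R2=0.5682, R3=1.0058, R4=0.7753, R5=0.2514
dx/dt at T (Σ net stoichiometry × rate): R=+1.5086, Q=+0.5682, B=-1.3435, X=+0.7295
Largest |dx/dt| is |+1.5086| (R) ≥ 0.05 → not steady.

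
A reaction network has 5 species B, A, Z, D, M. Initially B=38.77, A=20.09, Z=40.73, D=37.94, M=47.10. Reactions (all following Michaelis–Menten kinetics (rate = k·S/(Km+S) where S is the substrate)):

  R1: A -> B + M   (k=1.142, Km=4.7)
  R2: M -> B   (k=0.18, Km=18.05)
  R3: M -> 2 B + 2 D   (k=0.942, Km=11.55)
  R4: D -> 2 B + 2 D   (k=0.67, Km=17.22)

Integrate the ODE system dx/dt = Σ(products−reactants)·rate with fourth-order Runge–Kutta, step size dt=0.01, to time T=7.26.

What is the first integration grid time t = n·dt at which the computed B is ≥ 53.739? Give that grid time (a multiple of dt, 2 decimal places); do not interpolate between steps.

Threshold first reached at t = 4.28

RK4 with dt=0.01: 726 steps to T=7.26. Trajectory (selected grid times):
t=0.00: B=38.77 A=20.09 Z=40.73 D=37.94 M=47.10
t=0.81: B=41.60 A=19.34 Z=40.73 D=39.54 M=47.13
t=1.61: B=44.40 A=18.61 Z=40.73 D=41.13 M=47.15
t=2.42: B=47.23 A=17.88 Z=40.73 D=42.74 M=47.17
t=3.23: B=50.07 A=17.15 Z=40.73 D=44.35 M=47.18
t=4.03: B=52.88 A=16.43 Z=40.73 D=45.95 M=47.18
t=4.27: B=53.72 A=16.22 Z=40.73 D=46.43 M=47.18
t=4.28: B=53.75 A=16.21 Z=40.73 D=46.45 M=47.18
t=4.84: B=55.72 A=15.72 Z=40.73 D=47.57 M=47.18
t=5.65: B=58.56 A=15.01 Z=40.73 D=49.20 M=47.17
t=6.45: B=61.36 A=14.32 Z=40.73 D=50.81 M=47.15
t=7.26: B=64.20 A=13.62 Z=40.73 D=52.44 M=47.13
B(4.27)=53.718 < 53.739 but B(4.28)=53.753 ≥ 53.739, so the first grid time is t=4.28.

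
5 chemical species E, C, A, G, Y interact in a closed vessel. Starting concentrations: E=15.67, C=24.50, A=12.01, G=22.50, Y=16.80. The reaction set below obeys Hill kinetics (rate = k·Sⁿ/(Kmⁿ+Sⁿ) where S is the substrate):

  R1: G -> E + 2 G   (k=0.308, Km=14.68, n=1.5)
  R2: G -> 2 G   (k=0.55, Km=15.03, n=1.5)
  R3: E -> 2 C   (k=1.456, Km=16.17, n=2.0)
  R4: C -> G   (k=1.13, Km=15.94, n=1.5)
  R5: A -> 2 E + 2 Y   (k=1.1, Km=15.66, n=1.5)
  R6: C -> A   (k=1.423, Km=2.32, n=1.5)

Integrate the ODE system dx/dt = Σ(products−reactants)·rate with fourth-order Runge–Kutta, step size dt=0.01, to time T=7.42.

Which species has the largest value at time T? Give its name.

RK4 with dt=0.01: 742 steps to T=7.42. Trajectory (selected grid times):
t=0.00: E=15.67 C=24.50 A=12.01 G=22.50 Y=16.80
t=0.82: E=16.00 C=23.93 A=12.77 G=23.57 Y=17.55
t=1.65: E=16.36 C=23.39 A=13.52 G=24.65 Y=18.34
t=2.47: E=16.75 C=22.89 A=14.24 G=25.72 Y=19.16
t=3.30: E=17.16 C=22.42 A=14.95 G=26.81 Y=20.02
t=4.12: E=17.59 C=22.00 A=15.64 G=27.89 Y=20.91
t=4.95: E=18.04 C=21.60 A=16.32 G=28.98 Y=21.84
t=5.77: E=18.50 C=21.25 A=16.97 G=30.06 Y=22.78
t=6.60: E=18.98 C=20.93 A=17.62 G=31.16 Y=23.76
t=7.42: E=19.46 C=20.65 A=18.25 G=32.25 Y=24.75
At T=7.42: E=19.46 C=20.65 A=18.25 G=32.25 Y=24.75; the largest is G.

Dominant species at T: G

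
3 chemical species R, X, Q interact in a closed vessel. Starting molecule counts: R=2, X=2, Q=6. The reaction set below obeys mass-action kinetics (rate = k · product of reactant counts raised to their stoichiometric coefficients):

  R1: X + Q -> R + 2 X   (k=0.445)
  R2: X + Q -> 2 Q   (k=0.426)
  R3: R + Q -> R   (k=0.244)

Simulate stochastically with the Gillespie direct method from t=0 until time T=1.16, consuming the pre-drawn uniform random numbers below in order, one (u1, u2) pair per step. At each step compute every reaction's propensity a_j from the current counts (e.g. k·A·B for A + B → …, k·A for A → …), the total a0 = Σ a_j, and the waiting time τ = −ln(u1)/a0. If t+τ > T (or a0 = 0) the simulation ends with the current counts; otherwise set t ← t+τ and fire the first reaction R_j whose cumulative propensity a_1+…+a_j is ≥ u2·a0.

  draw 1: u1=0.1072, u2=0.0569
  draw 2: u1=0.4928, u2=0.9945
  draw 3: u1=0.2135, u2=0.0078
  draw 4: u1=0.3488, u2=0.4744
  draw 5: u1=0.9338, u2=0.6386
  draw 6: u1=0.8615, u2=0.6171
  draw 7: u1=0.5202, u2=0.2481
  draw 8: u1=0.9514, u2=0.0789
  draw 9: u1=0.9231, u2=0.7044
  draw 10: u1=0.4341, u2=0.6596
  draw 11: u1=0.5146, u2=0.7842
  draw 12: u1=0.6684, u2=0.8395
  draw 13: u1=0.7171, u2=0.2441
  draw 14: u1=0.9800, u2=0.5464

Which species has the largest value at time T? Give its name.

t=0.000: R=2 X=2 Q=6
Draw 1: a1=5.340, a2=5.112, a3=2.928, a0=13.380; τ=−ln(0.1072)/13.380=0.167 → t=0.167; u2·a0=0.0569·13.380=0.761 ≤ a1=5.340 → R1 fires; R=3 X=3 Q=5
Draw 2: a1=6.675, a2=6.390, a3=3.660, a0=16.725; τ=−ln(0.4928)/16.725=0.042 → t=0.209; u2·a0=0.9945·16.725=16.633; a1+a2=13.065 < 16.633 ≤ a1+…+a3=16.725 → R3 fires; R=3 X=3 Q=4
Draw 3: a1=5.340, a2=5.112, a3=2.928, a0=13.380; τ=−ln(0.2135)/13.380=0.115 → t=0.325; u2·a0=0.0078·13.380=0.104 ≤ a1=5.340 → R1 fires; R=4 X=4 Q=3
Draw 4: a1=5.340, a2=5.112, a3=2.928, a0=13.380; τ=−ln(0.3488)/13.380=0.079 → t=0.403; u2·a0=0.4744·13.380=6.347; a1=5.340 < 6.347 ≤ a1+a2=10.452 → R2 fires; R=4 X=3 Q=4
Draw 5: a1=5.340, a2=5.112, a3=3.904, a0=14.356; τ=−ln(0.9338)/14.356=0.005 → t=0.408; u2·a0=0.6386·14.356=9.168; a1=5.340 < 9.168 ≤ a1+a2=10.452 → R2 fires; R=4 X=2 Q=5
Draw 6: a1=4.450, a2=4.260, a3=4.880, a0=13.590; τ=−ln(0.8615)/13.590=0.011 → t=0.419; u2·a0=0.6171·13.590=8.386; a1=4.450 < 8.386 ≤ a1+a2=8.710 → R2 fires; R=4 X=1 Q=6
Draw 7: a1=2.670, a2=2.556, a3=5.856, a0=11.082; τ=−ln(0.5202)/11.082=0.059 → t=0.478; u2·a0=0.2481·11.082=2.749; a1=2.670 < 2.749 ≤ a1+a2=5.226 → R2 fires; R=4 X=0 Q=7
Draw 8: a1=0.000, a2=0.000, a3=6.832, a0=6.832; τ=−ln(0.9514)/6.832=0.007 → t=0.485; u2·a0=0.0789·6.832=0.539; a1+a2=0.000 < 0.539 ≤ a1+…+a3=6.832 → R3 fires; R=4 X=0 Q=6
Draw 9: a1=0.000, a2=0.000, a3=5.856, a0=5.856; τ=−ln(0.9231)/5.856=0.014 → t=0.499; u2·a0=0.7044·5.856=4.125; a1+a2=0.000 < 4.125 ≤ a1+…+a3=5.856 → R3 fires; R=4 X=0 Q=5
Draw 10: a1=0.000, a2=0.000, a3=4.880, a0=4.880; τ=−ln(0.4341)/4.880=0.171 → t=0.670; u2·a0=0.6596·4.880=3.219; a1+a2=0.000 < 3.219 ≤ a1+…+a3=4.880 → R3 fires; R=4 X=0 Q=4
Draw 11: a1=0.000, a2=0.000, a3=3.904, a0=3.904; τ=−ln(0.5146)/3.904=0.170 → t=0.840; u2·a0=0.7842·3.904=3.062; a1+a2=0.000 < 3.062 ≤ a1+…+a3=3.904 → R3 fires; R=4 X=0 Q=3
Draw 12: a1=0.000, a2=0.000, a3=2.928, a0=2.928; τ=−ln(0.6684)/2.928=0.138 → t=0.978; u2·a0=0.8395·2.928=2.458; a1+a2=0.000 < 2.458 ≤ a1+…+a3=2.928 → R3 fires; R=4 X=0 Q=2
Draw 13: a1=0.000, a2=0.000, a3=1.952, a0=1.952; τ=−ln(0.7171)/1.952=0.170 → t=1.148; u2·a0=0.2441·1.952=0.476; a1+a2=0.000 < 0.476 ≤ a1+…+a3=1.952 → R3 fires; R=4 X=0 Q=1
Draw 14: a1=0.000, a2=0.000, a3=0.976, a0=0.976; τ=−ln(0.9800)/0.976=0.021 → t=1.169 > T=1.16: stop.
At T=1.16: R=4 X=0 Q=1; the largest is R.

Dominant species at T: R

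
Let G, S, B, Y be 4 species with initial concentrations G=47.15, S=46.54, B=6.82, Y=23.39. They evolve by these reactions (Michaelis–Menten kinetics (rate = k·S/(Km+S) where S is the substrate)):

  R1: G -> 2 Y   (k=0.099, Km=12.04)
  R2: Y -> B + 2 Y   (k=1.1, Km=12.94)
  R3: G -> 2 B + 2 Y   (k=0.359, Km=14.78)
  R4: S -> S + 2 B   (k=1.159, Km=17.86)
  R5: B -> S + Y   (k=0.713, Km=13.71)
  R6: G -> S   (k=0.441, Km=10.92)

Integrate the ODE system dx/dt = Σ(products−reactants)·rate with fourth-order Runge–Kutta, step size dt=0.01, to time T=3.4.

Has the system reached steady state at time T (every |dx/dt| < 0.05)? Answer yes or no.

RK4 with dt=0.01: 340 steps to T=3.4. Trajectory (selected grid times):
t=0.00: G=47.15 S=46.54 B=6.82 Y=23.39
t=0.38: G=46.88 S=46.77 B=7.84 Y=24.02
t=0.76: G=46.61 S=47.01 B=8.86 Y=24.66
t=1.13: G=46.35 S=47.25 B=9.84 Y=25.30
t=1.51: G=46.08 S=47.50 B=10.85 Y=25.96
t=1.89: G=45.81 S=47.76 B=11.85 Y=26.63
t=2.27: G=45.54 S=48.02 B=12.85 Y=27.31
t=2.64: G=45.28 S=48.28 B=13.83 Y=27.97
t=3.02: G=45.02 S=48.56 B=14.83 Y=28.66
t=3.40: G=44.75 S=48.83 B=15.82 Y=29.36
Rates at T: R1=0.0780, R2=0.7635, R3=0.2699, R4=0.8486, R5=0.3820, R6=0.3545
dx/dt at T (Σ net stoichiometry × rate): G=-0.7024, S=+0.7365, B=+2.6185, Y=+1.8412
Largest |dx/dt| is |+2.6185| (B) ≥ 0.05 → not steady.

Steady state at T: no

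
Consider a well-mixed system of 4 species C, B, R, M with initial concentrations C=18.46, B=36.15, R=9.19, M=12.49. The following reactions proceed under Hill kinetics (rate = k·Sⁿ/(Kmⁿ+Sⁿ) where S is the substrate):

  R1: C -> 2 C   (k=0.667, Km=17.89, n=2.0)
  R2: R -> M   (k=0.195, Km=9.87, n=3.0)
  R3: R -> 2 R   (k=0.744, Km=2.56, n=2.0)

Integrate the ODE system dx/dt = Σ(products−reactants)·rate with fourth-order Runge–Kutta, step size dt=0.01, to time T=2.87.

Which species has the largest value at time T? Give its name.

RK4 with dt=0.01: 287 steps to T=2.87. Trajectory (selected grid times):
t=0.00: C=18.46 B=36.15 R=9.19 M=12.49
t=0.32: C=18.57 B=36.15 R=9.38 M=12.52
t=0.64: C=18.68 B=36.15 R=9.58 M=12.55
t=0.96: C=18.79 B=36.15 R=9.77 M=12.58
t=1.28: C=18.91 B=36.15 R=9.96 M=12.61
t=1.59: C=19.01 B=36.15 R=10.15 M=12.64
t=1.91: C=19.13 B=36.15 R=10.34 M=12.67
t=2.23: C=19.24 B=36.15 R=10.53 M=12.71
t=2.55: C=19.36 B=36.15 R=10.72 M=12.74
t=2.87: C=19.47 B=36.15 R=10.91 M=12.78
At T=2.87: C=19.47 B=36.15 R=10.91 M=12.78; the largest is B.

Dominant species at T: B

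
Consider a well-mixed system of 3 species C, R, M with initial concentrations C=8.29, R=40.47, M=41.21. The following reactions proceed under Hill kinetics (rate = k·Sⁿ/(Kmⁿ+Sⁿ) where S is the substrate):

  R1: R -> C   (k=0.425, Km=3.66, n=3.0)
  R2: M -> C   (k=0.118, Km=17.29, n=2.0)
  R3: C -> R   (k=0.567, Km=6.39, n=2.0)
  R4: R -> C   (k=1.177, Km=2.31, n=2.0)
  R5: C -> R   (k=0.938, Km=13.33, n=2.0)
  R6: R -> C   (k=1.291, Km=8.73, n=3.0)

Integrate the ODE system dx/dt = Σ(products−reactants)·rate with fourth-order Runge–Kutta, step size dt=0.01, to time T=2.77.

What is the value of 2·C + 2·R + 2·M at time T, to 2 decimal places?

Value at T = 179.94

Check how each reaction changes W = 2·C + 2·R + 2·M (weight of products minus weight of reactants):
R1: R -> C: (2·1) − (2·1) = 2 − 2 = 0
R2: M -> C: (2·1) − (2·1) = 2 − 2 = 0
R3: C -> R: (2·1) − (2·1) = 2 − 2 = 0
R4: R -> C: (2·1) − (2·1) = 2 − 2 = 0
R5: C -> R: (2·1) − (2·1) = 2 − 2 = 0
R6: R -> C: (2·1) − (2·1) = 2 − 2 = 0
Every reaction leaves W unchanged, so W is conserved and no simulation is needed: W(T) = W(0) = 2·8.29 + 2·40.47 + 2·41.21 = 179.94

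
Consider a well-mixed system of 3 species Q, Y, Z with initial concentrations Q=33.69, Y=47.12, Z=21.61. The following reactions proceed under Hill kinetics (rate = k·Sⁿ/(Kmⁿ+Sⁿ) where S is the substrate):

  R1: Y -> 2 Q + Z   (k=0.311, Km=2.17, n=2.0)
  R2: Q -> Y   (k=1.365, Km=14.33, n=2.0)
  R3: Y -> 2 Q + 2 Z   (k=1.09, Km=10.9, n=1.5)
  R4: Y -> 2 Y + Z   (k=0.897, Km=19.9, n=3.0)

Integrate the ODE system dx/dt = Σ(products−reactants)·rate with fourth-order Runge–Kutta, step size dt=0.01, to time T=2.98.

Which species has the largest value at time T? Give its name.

RK4 with dt=0.01: 298 steps to T=2.98. Trajectory (selected grid times):
t=0.00: Q=33.69 Y=47.12 Z=21.61
t=0.33: Q=34.16 Y=47.35 Z=22.64
t=0.66: Q=34.63 Y=47.58 Z=23.66
t=0.99: Q=35.10 Y=47.82 Z=24.69
t=1.32: Q=35.56 Y=48.06 Z=25.72
t=1.66: Q=36.04 Y=48.30 Z=26.78
t=1.99: Q=36.51 Y=48.54 Z=27.81
t=2.32: Q=36.97 Y=48.78 Z=28.84
t=2.65: Q=37.44 Y=49.02 Z=29.87
t=2.98: Q=37.90 Y=49.26 Z=30.90
At T=2.98: Q=37.90 Y=49.26 Z=30.90; the largest is Y.

Dominant species at T: Y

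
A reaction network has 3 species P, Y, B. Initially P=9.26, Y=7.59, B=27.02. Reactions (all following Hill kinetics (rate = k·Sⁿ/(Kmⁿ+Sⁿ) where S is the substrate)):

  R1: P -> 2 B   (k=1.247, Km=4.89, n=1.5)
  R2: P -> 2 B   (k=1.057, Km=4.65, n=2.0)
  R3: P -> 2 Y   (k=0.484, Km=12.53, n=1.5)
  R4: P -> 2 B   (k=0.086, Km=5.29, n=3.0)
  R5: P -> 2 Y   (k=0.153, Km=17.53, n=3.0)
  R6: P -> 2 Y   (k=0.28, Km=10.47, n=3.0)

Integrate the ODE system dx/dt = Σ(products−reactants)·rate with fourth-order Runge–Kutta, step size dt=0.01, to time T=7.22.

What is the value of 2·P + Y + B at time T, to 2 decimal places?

Check how each reaction changes W = 2·P + Y + B (weight of products minus weight of reactants):
R1: P -> 2 B: (1·2) − (2·1) = 2 − 2 = 0
R2: P -> 2 B: (1·2) − (2·1) = 2 − 2 = 0
R3: P -> 2 Y: (1·2) − (2·1) = 2 − 2 = 0
R4: P -> 2 B: (1·2) − (2·1) = 2 − 2 = 0
R5: P -> 2 Y: (1·2) − (2·1) = 2 − 2 = 0
R6: P -> 2 Y: (1·2) − (2·1) = 2 − 2 = 0
Every reaction leaves W unchanged, so W is conserved and no simulation is needed: W(T) = W(0) = 2·9.26 + 7.59 + 27.02 = 53.13

Value at T = 53.13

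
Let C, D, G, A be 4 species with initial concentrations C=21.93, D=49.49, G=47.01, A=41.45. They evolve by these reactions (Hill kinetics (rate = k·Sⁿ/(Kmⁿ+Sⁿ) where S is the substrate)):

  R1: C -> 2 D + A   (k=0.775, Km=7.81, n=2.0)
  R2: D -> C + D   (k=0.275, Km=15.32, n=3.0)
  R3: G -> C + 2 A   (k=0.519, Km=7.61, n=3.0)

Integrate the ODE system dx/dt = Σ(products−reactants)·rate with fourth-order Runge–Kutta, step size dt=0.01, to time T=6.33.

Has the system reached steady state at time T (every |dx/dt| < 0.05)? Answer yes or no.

Steady state at T: no

RK4 with dt=0.01: 633 steps to T=6.33. Trajectory (selected grid times):
t=0.00: C=21.93 D=49.49 G=47.01 A=41.45
t=0.70: C=22.00 D=50.45 G=46.65 A=42.66
t=1.41: C=22.07 D=51.43 G=46.28 A=43.88
t=2.11: C=22.13 D=52.40 G=45.92 A=45.08
t=2.81: C=22.20 D=53.36 G=45.56 A=46.29
t=3.52: C=22.27 D=54.34 G=45.19 A=47.51
t=4.22: C=22.33 D=55.31 G=44.83 A=48.72
t=4.92: C=22.40 D=56.27 G=44.47 A=49.93
t=5.63: C=22.47 D=57.26 G=44.10 A=51.15
t=6.33: C=22.53 D=58.22 G=43.74 A=52.36
Rates at T: R1=0.6919, R2=0.2701, R3=0.5163
dx/dt at T (Σ net stoichiometry × rate): C=+0.0945, D=+1.3838, G=-0.5163, A=+1.7245
Largest |dx/dt| is |+1.7245| (A) ≥ 0.05 → not steady.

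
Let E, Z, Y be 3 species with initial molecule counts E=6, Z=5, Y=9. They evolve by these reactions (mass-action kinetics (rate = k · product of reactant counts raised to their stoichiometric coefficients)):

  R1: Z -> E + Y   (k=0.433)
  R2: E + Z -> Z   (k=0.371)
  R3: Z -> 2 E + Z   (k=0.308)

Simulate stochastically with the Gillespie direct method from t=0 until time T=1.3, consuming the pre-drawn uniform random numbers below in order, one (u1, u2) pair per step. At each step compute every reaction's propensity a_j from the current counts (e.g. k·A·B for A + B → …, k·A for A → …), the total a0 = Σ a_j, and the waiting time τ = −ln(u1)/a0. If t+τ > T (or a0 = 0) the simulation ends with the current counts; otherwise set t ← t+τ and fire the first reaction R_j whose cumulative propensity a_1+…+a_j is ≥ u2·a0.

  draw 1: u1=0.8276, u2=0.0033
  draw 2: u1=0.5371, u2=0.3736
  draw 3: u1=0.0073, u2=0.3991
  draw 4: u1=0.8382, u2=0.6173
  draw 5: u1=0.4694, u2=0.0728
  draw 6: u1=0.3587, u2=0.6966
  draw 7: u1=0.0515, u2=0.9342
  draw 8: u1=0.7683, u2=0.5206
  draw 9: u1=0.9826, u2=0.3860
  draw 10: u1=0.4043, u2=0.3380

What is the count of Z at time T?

t=0.000: E=6 Z=5 Y=9
Draw 1: a1=2.165, a2=11.130, a3=1.540, a0=14.835; τ=−ln(0.8276)/14.835=0.013 → t=0.013; u2·a0=0.0033·14.835=0.049 ≤ a1=2.165 → R1 fires; E=7 Z=4 Y=10
Draw 2: a1=1.732, a2=10.388, a3=1.232, a0=13.352; τ=−ln(0.5371)/13.352=0.047 → t=0.059; u2·a0=0.3736·13.352=4.988; a1=1.732 < 4.988 ≤ a1+a2=12.120 → R2 fires; E=6 Z=4 Y=10
Draw 3: a1=1.732, a2=8.904, a3=1.232, a0=11.868; τ=−ln(0.0073)/11.868=0.415 → t=0.474; u2·a0=0.3991·11.868=4.737; a1=1.732 < 4.737 ≤ a1+a2=10.636 → R2 fires; E=5 Z=4 Y=10
Draw 4: a1=1.732, a2=7.420, a3=1.232, a0=10.384; τ=−ln(0.8382)/10.384=0.017 → t=0.491; u2·a0=0.6173·10.384=6.410; a1=1.732 < 6.410 ≤ a1+a2=9.152 → R2 fires; E=4 Z=4 Y=10
Draw 5: a1=1.732, a2=5.936, a3=1.232, a0=8.900; τ=−ln(0.4694)/8.900=0.085 → t=0.576; u2·a0=0.0728·8.900=0.648 ≤ a1=1.732 → R1 fires; E=5 Z=3 Y=11
Draw 6: a1=1.299, a2=5.565, a3=0.924, a0=7.788; τ=−ln(0.3587)/7.788=0.132 → t=0.707; u2·a0=0.6966·7.788=5.425; a1=1.299 < 5.425 ≤ a1+a2=6.864 → R2 fires; E=4 Z=3 Y=11
Draw 7: a1=1.299, a2=4.452, a3=0.924, a0=6.675; τ=−ln(0.0515)/6.675=0.444 → t=1.152; u2·a0=0.9342·6.675=6.236; a1+a2=5.751 < 6.236 ≤ a1+…+a3=6.675 → R3 fires; E=6 Z=3 Y=11
Draw 8: a1=1.299, a2=6.678, a3=0.924, a0=8.901; τ=−ln(0.7683)/8.901=0.030 → t=1.181; u2·a0=0.5206·8.901=4.634; a1=1.299 < 4.634 ≤ a1+a2=7.977 → R2 fires; E=5 Z=3 Y=11
Draw 9: a1=1.299, a2=5.565, a3=0.924, a0=7.788; τ=−ln(0.9826)/7.788=0.002 → t=1.184; u2·a0=0.3860·7.788=3.006; a1=1.299 < 3.006 ≤ a1+a2=6.864 → R2 fires; E=4 Z=3 Y=11
Draw 10: a1=1.299, a2=4.452, a3=0.924, a0=6.675; τ=−ln(0.4043)/6.675=0.136 → t=1.319 > T=1.3: stop.
Read off Z at T=1.3: 3

Z at T = 3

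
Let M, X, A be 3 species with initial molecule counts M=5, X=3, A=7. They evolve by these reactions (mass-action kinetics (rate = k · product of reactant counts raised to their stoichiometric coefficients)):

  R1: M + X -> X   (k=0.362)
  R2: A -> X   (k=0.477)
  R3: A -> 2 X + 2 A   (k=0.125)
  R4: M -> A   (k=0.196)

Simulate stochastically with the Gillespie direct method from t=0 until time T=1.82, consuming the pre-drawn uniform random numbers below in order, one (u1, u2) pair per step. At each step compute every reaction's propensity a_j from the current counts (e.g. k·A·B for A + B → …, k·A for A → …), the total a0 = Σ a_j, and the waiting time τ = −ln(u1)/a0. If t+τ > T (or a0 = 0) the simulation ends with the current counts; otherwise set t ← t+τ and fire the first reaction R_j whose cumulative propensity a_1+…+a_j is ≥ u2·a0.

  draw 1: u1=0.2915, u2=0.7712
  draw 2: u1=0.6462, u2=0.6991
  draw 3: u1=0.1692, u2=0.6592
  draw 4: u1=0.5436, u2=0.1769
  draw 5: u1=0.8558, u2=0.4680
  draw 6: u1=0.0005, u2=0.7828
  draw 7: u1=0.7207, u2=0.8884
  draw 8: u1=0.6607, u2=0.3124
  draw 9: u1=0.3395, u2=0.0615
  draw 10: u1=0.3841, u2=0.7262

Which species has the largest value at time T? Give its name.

Dominant species at T: X

t=0.000: M=5 X=3 A=7
Draw 1: a1=5.430, a2=3.339, a3=0.875, a4=0.980, a0=10.624; τ=−ln(0.2915)/10.624=0.116 → t=0.116; u2·a0=0.7712·10.624=8.193; a1=5.430 < 8.193 ≤ a1+a2=8.769 → R2 fires; M=5 X=4 A=6
Draw 2: a1=7.240, a2=2.862, a3=0.750, a4=0.980, a0=11.832; τ=−ln(0.6462)/11.832=0.037 → t=0.153; u2·a0=0.6991·11.832=8.272; a1=7.240 < 8.272 ≤ a1+a2=10.102 → R2 fires; M=5 X=5 A=5
Draw 3: a1=9.050, a2=2.385, a3=0.625, a4=0.980, a0=13.040; τ=−ln(0.1692)/13.040=0.136 → t=0.289; u2·a0=0.6592·13.040=8.596 ≤ a1=9.050 → R1 fires; M=4 X=5 A=5
Draw 4: a1=7.240, a2=2.385, a3=0.625, a4=0.784, a0=11.034; τ=−ln(0.5436)/11.034=0.055 → t=0.344; u2·a0=0.1769·11.034=1.952 ≤ a1=7.240 → R1 fires; M=3 X=5 A=5
Draw 5: a1=5.430, a2=2.385, a3=0.625, a4=0.588, a0=9.028; τ=−ln(0.8558)/9.028=0.017 → t=0.362; u2·a0=0.4680·9.028=4.225 ≤ a1=5.430 → R1 fires; M=2 X=5 A=5
Draw 6: a1=3.620, a2=2.385, a3=0.625, a4=0.392, a0=7.022; τ=−ln(0.0005)/7.022=1.082 → t=1.444; u2·a0=0.7828·7.022=5.497; a1=3.620 < 5.497 ≤ a1+a2=6.005 → R2 fires; M=2 X=6 A=4
Draw 7: a1=4.344, a2=1.908, a3=0.500, a4=0.392, a0=7.144; τ=−ln(0.7207)/7.144=0.046 → t=1.490; u2·a0=0.8884·7.144=6.347; a1+a2=6.252 < 6.347 ≤ a1+…+a3=6.752 → R3 fires; M=2 X=8 A=5
Draw 8: a1=5.792, a2=2.385, a3=0.625, a4=0.392, a0=9.194; τ=−ln(0.6607)/9.194=0.045 → t=1.535; u2·a0=0.3124·9.194=2.872 ≤ a1=5.792 → R1 fires; M=1 X=8 A=5
Draw 9: a1=2.896, a2=2.385, a3=0.625, a4=0.196, a0=6.102; τ=−ln(0.3395)/6.102=0.177 → t=1.712; u2·a0=0.0615·6.102=0.375 ≤ a1=2.896 → R1 fires; M=0 X=8 A=5
Draw 10: a1=0.000, a2=2.385, a3=0.625, a4=0.000, a0=3.010; τ=−ln(0.3841)/3.010=0.318 → t=2.030 > T=1.82: stop.
At T=1.82: M=0 X=8 A=5; the largest is X.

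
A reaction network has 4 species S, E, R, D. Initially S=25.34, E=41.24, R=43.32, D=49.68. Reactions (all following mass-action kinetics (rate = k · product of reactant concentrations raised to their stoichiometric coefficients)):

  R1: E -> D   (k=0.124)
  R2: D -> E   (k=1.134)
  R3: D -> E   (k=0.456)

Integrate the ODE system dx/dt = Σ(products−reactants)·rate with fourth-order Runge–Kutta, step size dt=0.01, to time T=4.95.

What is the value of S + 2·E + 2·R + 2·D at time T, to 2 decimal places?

Check how each reaction changes W = S + 2·E + 2·R + 2·D (weight of products minus weight of reactants):
R1: E -> D: (2·1) − (2·1) = 2 − 2 = 0
R2: D -> E: (2·1) − (2·1) = 2 − 2 = 0
R3: D -> E: (2·1) − (2·1) = 2 − 2 = 0
Every reaction leaves W unchanged, so W is conserved and no simulation is needed: W(T) = W(0) = 25.34 + 2·41.24 + 2·43.32 + 2·49.68 = 293.82

Value at T = 293.82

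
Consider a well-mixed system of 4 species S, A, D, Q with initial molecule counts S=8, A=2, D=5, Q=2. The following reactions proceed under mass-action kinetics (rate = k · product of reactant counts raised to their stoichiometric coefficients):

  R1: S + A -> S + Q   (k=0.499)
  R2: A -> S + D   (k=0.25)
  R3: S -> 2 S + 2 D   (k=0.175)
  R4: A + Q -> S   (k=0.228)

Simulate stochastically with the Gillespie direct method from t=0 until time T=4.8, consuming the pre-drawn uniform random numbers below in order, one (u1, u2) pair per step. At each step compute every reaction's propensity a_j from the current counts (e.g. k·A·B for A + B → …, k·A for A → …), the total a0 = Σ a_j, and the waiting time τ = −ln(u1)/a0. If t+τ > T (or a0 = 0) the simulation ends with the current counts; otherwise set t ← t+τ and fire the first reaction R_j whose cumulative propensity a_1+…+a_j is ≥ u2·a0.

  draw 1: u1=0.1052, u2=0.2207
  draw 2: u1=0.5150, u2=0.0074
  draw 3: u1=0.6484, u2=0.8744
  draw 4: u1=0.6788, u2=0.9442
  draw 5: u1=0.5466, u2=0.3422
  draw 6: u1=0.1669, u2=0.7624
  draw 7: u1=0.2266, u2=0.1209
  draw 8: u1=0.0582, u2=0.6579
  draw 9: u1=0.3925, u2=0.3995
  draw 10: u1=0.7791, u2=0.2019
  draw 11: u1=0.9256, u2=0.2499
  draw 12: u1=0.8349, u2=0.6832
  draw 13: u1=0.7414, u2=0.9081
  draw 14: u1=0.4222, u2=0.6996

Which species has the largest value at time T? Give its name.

t=0.000: S=8 A=2 D=5 Q=2
Draw 1: a1=7.984, a2=0.500, a3=1.400, a4=0.912, a0=10.796; τ=−ln(0.1052)/10.796=0.209 → t=0.209; u2·a0=0.2207·10.796=2.383 ≤ a1=7.984 → R1 fires; S=8 A=1 D=5 Q=3
Draw 2: a1=3.992, a2=0.250, a3=1.400, a4=0.684, a0=6.326; τ=−ln(0.5150)/6.326=0.105 → t=0.313; u2·a0=0.0074·6.326=0.047 ≤ a1=3.992 → R1 fires; S=8 A=0 D=5 Q=4
Draw 3: a1=0.000, a2=0.000, a3=1.400, a4=0.000, a0=1.400; τ=−ln(0.6484)/1.400=0.309 → t=0.623; u2·a0=0.8744·1.400=1.224; a1+a2=0.000 < 1.224 ≤ a1+…+a3=1.400 → R3 fires; S=9 A=0 D=7 Q=4
Draw 4: a1=0.000, a2=0.000, a3=1.575, a4=0.000, a0=1.575; τ=−ln(0.6788)/1.575=0.246 → t=0.869; u2·a0=0.9442·1.575=1.487; a1+a2=0.000 < 1.487 ≤ a1+…+a3=1.575 → R3 fires; S=10 A=0 D=9 Q=4
Draw 5: a1=0.000, a2=0.000, a3=1.750, a4=0.000, a0=1.750; τ=−ln(0.5466)/1.750=0.345 → t=1.214; u2·a0=0.3422·1.750=0.599; a1+a2=0.000 < 0.599 ≤ a1+…+a3=1.750 → R3 fires; S=11 A=0 D=11 Q=4
Draw 6: a1=0.000, a2=0.000, a3=1.925, a4=0.000, a0=1.925; τ=−ln(0.1669)/1.925=0.930 → t=2.144; u2·a0=0.7624·1.925=1.468; a1+a2=0.000 < 1.468 ≤ a1+…+a3=1.925 → R3 fires; S=12 A=0 D=13 Q=4
Draw 7: a1=0.000, a2=0.000, a3=2.100, a4=0.000, a0=2.100; τ=−ln(0.2266)/2.100=0.707 → t=2.851; u2·a0=0.1209·2.100=0.254; a1+a2=0.000 < 0.254 ≤ a1+…+a3=2.100 → R3 fires; S=13 A=0 D=15 Q=4
Draw 8: a1=0.000, a2=0.000, a3=2.275, a4=0.000, a0=2.275; τ=−ln(0.0582)/2.275=1.250 → t=4.101; u2·a0=0.6579·2.275=1.497; a1+a2=0.000 < 1.497 ≤ a1+…+a3=2.275 → R3 fires; S=14 A=0 D=17 Q=4
Draw 9: a1=0.000, a2=0.000, a3=2.450, a4=0.000, a0=2.450; τ=−ln(0.3925)/2.450=0.382 → t=4.483; u2·a0=0.3995·2.450=0.979; a1+a2=0.000 < 0.979 ≤ a1+…+a3=2.450 → R3 fires; S=15 A=0 D=19 Q=4
Draw 10: a1=0.000, a2=0.000, a3=2.625, a4=0.000, a0=2.625; τ=−ln(0.7791)/2.625=0.095 → t=4.578; u2·a0=0.2019·2.625=0.530; a1+a2=0.000 < 0.530 ≤ a1+…+a3=2.625 → R3 fires; S=16 A=0 D=21 Q=4
Draw 11: a1=0.000, a2=0.000, a3=2.800, a4=0.000, a0=2.800; τ=−ln(0.9256)/2.800=0.028 → t=4.606; u2·a0=0.2499·2.800=0.700; a1+a2=0.000 < 0.700 ≤ a1+…+a3=2.800 → R3 fires; S=17 A=0 D=23 Q=4
Draw 12: a1=0.000, a2=0.000, a3=2.975, a4=0.000, a0=2.975; τ=−ln(0.8349)/2.975=0.061 → t=4.666; u2·a0=0.6832·2.975=2.033; a1+a2=0.000 < 2.033 ≤ a1+…+a3=2.975 → R3 fires; S=18 A=0 D=25 Q=4
Draw 13: a1=0.000, a2=0.000, a3=3.150, a4=0.000, a0=3.150; τ=−ln(0.7414)/3.150=0.095 → t=4.761; u2·a0=0.9081·3.150=2.861; a1+a2=0.000 < 2.861 ≤ a1+…+a3=3.150 → R3 fires; S=19 A=0 D=27 Q=4
Draw 14: a1=0.000, a2=0.000, a3=3.325, a4=0.000, a0=3.325; τ=−ln(0.4222)/3.325=0.259 → t=5.021 > T=4.8: stop.
At T=4.8: S=19 A=0 D=27 Q=4; the largest is D.

Dominant species at T: D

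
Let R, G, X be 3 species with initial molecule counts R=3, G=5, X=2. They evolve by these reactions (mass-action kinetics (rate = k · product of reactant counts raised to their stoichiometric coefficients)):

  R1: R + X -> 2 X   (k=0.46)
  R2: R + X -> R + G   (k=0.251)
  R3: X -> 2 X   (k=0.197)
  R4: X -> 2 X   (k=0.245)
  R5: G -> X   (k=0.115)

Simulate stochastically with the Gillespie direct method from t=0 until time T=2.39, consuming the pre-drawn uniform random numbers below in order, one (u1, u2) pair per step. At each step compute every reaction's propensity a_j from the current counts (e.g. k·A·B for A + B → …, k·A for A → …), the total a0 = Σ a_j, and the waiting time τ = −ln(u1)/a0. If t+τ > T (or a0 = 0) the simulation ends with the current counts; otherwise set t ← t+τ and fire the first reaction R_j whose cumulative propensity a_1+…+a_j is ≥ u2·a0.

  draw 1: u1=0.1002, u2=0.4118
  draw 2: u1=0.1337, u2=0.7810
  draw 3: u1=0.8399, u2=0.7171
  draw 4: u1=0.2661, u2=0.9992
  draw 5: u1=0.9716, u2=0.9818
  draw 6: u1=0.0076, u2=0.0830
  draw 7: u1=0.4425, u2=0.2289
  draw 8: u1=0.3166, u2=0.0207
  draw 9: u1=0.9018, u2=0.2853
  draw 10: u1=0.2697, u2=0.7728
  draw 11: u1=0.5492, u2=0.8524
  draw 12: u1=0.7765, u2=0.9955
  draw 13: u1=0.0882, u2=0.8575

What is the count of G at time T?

G at T = 2

t=0.000: R=3 G=5 X=2
Draw 1: a1=2.760, a2=1.506, a3=0.394, a4=0.490, a5=0.575, a0=5.725; τ=−ln(0.1002)/5.725=0.402 → t=0.402; u2·a0=0.4118·5.725=2.358 ≤ a1=2.760 → R1 fires; R=2 G=5 X=3
Draw 2: a1=2.760, a2=1.506, a3=0.591, a4=0.735, a5=0.575, a0=6.167; τ=−ln(0.1337)/6.167=0.326 → t=0.728; u2·a0=0.7810·6.167=4.816; a1+a2=4.266 < 4.816 ≤ a1+…+a3=4.857 → R3 fires; R=2 G=5 X=4
Draw 3: a1=3.680, a2=2.008, a3=0.788, a4=0.980, a5=0.575, a0=8.031; τ=−ln(0.8399)/8.031=0.022 → t=0.750; u2·a0=0.7171·8.031=5.759; a1+a2=5.688 < 5.759 ≤ a1+…+a3=6.476 → R3 fires; R=2 G=5 X=5
Draw 4: a1=4.600, a2=2.510, a3=0.985, a4=1.225, a5=0.575, a0=9.895; τ=−ln(0.2661)/9.895=0.134 → t=0.884; u2·a0=0.9992·9.895=9.887; a1+…+a4=9.320 < 9.887 ≤ a1+…+a5=9.895 → R5 fires; R=2 G=4 X=6
Draw 5: a1=5.520, a2=3.012, a3=1.182, a4=1.470, a5=0.460, a0=11.644; τ=−ln(0.9716)/11.644=0.002 → t=0.886; u2·a0=0.9818·11.644=11.432; a1+…+a4=11.184 < 11.432 ≤ a1+…+a5=11.644 → R5 fires; R=2 G=3 X=7
Draw 6: a1=6.440, a2=3.514, a3=1.379, a4=1.715, a5=0.345, a0=13.393; τ=−ln(0.0076)/13.393=0.364 → t=1.250; u2·a0=0.0830·13.393=1.112 ≤ a1=6.440 → R1 fires; R=1 G=3 X=8
Draw 7: a1=3.680, a2=2.008, a3=1.576, a4=1.960, a5=0.345, a0=9.569; τ=−ln(0.4425)/9.569=0.085 → t=1.336; u2·a0=0.2289·9.569=2.190 ≤ a1=3.680 → R1 fires; R=0 G=3 X=9
Draw 8: a1=0.000, a2=0.000, a3=1.773, a4=2.205, a5=0.345, a0=4.323; τ=−ln(0.3166)/4.323=0.266 → t=1.602; u2·a0=0.0207·4.323=0.089; a1+a2=0.000 < 0.089 ≤ a1+…+a3=1.773 → R3 fires; R=0 G=3 X=10
Draw 9: a1=0.000, a2=0.000, a3=1.970, a4=2.450, a5=0.345, a0=4.765; τ=−ln(0.9018)/4.765=0.022 → t=1.623; u2·a0=0.2853·4.765=1.359; a1+a2=0.000 < 1.359 ≤ a1+…+a3=1.970 → R3 fires; R=0 G=3 X=11
Draw 10: a1=0.000, a2=0.000, a3=2.167, a4=2.695, a5=0.345, a0=5.207; τ=−ln(0.2697)/5.207=0.252 → t=1.875; u2·a0=0.7728·5.207=4.024; a1+…+a3=2.167 < 4.024 ≤ a1+…+a4=4.862 → R4 fires; R=0 G=3 X=12
Draw 11: a1=0.000, a2=0.000, a3=2.364, a4=2.940, a5=0.345, a0=5.649; τ=−ln(0.5492)/5.649=0.106 → t=1.981; u2·a0=0.8524·5.649=4.815; a1+…+a3=2.364 < 4.815 ≤ a1+…+a4=5.304 → R4 fires; R=0 G=3 X=13
Draw 12: a1=0.000, a2=0.000, a3=2.561, a4=3.185, a5=0.345, a0=6.091; τ=−ln(0.7765)/6.091=0.042 → t=2.023; u2·a0=0.9955·6.091=6.064; a1+…+a4=5.746 < 6.064 ≤ a1+…+a5=6.091 → R5 fires; R=0 G=2 X=14
Draw 13: a1=0.000, a2=0.000, a3=2.758, a4=3.430, a5=0.230, a0=6.418; τ=−ln(0.0882)/6.418=0.378 → t=2.401 > T=2.39: stop.
Read off G at T=2.39: 2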